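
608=608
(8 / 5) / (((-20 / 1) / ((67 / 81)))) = -134 / 2025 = -0.07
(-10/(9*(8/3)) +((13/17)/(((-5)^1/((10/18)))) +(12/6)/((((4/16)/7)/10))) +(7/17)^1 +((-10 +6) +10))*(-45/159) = -1731685/10812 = -160.16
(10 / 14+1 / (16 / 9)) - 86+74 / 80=-46927 / 560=-83.80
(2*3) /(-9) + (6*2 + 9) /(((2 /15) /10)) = 4723 /3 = 1574.33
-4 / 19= -0.21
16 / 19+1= 35 / 19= 1.84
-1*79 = -79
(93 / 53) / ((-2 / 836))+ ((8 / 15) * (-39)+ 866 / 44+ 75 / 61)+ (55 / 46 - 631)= -5574996096 / 4089745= -1363.16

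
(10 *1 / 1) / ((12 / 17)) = 85 / 6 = 14.17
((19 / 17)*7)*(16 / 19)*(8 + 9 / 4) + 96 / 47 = 55588 / 799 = 69.57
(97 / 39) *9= 291 / 13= 22.38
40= 40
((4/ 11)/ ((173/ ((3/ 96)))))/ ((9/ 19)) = 19/ 137016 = 0.00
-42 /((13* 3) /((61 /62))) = -427 /403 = -1.06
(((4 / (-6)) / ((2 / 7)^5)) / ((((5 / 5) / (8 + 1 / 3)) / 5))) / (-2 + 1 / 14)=14706125 / 1944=7564.88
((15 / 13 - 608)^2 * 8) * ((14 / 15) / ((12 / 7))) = 12198318916 / 7605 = 1603986.71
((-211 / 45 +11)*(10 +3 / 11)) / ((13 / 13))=64.83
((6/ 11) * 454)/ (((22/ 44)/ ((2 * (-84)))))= -915264/ 11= -83205.82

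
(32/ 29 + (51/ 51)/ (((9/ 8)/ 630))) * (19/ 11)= 309168/ 319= 969.18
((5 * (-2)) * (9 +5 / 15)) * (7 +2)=-840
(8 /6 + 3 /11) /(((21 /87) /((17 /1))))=26129 /231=113.11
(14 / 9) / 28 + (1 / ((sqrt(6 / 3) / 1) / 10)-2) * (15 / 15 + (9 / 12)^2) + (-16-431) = -32405 / 72 + 125 * sqrt(2) / 16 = -439.02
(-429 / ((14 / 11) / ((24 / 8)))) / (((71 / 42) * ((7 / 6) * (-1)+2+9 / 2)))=-127413 / 1136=-112.16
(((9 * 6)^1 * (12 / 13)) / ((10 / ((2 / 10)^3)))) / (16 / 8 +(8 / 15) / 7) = 3402 / 177125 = 0.02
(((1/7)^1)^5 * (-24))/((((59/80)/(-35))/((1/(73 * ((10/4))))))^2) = -614400/6362735407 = -0.00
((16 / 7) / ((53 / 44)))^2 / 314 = 247808 / 21609637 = 0.01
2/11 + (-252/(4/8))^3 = -1408264702/11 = -128024063.82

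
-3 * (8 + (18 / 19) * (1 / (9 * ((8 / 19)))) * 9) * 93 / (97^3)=-11439 / 3650692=-0.00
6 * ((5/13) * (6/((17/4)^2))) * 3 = 2.30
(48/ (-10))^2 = 576/ 25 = 23.04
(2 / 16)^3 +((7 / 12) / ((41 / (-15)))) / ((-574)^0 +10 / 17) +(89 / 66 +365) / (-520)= -339168527 / 405250560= -0.84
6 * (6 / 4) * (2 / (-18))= -1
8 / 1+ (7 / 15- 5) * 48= -1048 / 5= -209.60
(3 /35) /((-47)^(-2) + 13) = 6627 /1005130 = 0.01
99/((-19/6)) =-594/19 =-31.26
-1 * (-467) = 467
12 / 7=1.71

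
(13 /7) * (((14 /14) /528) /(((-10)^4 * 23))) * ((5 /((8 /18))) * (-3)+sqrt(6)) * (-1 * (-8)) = -117 /28336000+13 * sqrt(6) /106260000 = -0.00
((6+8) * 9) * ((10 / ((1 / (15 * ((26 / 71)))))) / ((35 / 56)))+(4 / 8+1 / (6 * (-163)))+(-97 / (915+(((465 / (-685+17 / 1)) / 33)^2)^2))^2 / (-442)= 604604262358018516211704375704268162070388862012 / 54595248980079068662412865209720505365122275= 11074.30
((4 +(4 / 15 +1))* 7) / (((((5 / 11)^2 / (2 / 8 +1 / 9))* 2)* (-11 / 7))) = -553553 / 27000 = -20.50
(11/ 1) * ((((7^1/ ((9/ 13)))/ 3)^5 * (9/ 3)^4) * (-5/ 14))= -49031097115/ 354294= -138390.99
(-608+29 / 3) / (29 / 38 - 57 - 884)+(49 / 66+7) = 19758139 / 2358114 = 8.38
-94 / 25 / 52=-47 / 650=-0.07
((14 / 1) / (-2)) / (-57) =7 / 57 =0.12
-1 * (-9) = 9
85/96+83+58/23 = 190787/2208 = 86.41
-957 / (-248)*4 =957 / 62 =15.44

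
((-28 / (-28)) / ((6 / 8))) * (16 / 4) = 16 / 3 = 5.33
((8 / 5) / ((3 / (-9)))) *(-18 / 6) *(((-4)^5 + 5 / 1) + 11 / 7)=-512784 / 35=-14650.97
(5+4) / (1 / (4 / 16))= 9 / 4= 2.25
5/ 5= 1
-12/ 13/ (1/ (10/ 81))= -0.11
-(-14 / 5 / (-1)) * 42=-588 / 5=-117.60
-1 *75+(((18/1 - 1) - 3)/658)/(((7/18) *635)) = -15668607/208915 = -75.00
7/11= 0.64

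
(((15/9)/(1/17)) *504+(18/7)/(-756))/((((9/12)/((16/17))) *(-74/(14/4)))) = -33586552/39627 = -847.57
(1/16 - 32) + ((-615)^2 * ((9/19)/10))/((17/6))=32513587/5168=6291.33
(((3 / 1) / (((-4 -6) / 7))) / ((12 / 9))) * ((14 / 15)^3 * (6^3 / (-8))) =34.57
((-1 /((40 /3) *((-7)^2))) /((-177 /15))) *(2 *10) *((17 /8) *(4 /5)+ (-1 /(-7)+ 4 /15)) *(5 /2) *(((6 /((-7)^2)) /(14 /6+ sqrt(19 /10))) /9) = 11075 /90378442 - 6645 *sqrt(190) /1265298188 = 0.00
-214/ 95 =-2.25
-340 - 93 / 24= -2751 / 8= -343.88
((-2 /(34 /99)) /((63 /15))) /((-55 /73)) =1.84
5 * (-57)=-285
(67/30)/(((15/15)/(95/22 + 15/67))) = 10.14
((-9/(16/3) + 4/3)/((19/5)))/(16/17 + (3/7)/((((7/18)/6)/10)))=-70805/50947968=-0.00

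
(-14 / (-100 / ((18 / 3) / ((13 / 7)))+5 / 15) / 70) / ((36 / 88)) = 154 / 9645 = 0.02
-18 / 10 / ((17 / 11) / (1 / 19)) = -99 / 1615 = -0.06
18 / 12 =3 / 2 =1.50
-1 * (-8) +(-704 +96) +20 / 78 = -23390 / 39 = -599.74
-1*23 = -23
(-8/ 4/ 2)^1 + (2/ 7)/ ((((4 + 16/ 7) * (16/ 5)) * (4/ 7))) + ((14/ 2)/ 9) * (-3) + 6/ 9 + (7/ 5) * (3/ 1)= 1.56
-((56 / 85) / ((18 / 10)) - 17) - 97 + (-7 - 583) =-102566 / 153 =-670.37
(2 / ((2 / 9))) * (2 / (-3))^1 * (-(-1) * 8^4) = -24576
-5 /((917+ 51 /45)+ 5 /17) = -1275 /234199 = -0.01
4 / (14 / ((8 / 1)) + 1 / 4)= 2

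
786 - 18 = 768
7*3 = 21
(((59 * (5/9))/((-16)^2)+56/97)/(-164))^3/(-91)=3917337713108119/4480593696065266686885888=0.00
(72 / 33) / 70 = 12 / 385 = 0.03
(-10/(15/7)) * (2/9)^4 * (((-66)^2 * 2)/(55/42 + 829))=-3035648/25422417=-0.12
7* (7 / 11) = 49 / 11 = 4.45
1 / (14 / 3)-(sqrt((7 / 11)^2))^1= -65 / 154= -0.42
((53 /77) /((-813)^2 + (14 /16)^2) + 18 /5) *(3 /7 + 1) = 23452271620 /4560162607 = 5.14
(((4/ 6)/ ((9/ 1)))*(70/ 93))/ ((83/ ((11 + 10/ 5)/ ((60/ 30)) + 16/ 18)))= 9310/ 1875717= 0.00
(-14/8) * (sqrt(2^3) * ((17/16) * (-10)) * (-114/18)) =-333.08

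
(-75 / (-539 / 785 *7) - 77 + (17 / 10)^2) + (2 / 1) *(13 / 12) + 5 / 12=-31649267 / 565950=-55.92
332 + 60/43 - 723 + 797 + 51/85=87719/215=408.00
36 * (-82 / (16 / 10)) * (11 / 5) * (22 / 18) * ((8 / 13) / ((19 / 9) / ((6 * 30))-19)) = 64294560 / 399893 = 160.78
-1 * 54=-54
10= 10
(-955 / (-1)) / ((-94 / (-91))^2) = 7908355 / 8836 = 895.02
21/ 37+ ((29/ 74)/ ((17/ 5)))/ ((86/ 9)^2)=5292489/ 9304168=0.57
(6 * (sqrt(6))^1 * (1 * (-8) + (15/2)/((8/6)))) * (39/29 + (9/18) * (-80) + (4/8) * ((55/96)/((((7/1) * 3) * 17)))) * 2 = 1459888351 * sqrt(6)/1325184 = 2698.48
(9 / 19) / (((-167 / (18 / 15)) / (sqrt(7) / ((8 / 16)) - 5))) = 54 / 3173 - 108*sqrt(7) / 15865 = -0.00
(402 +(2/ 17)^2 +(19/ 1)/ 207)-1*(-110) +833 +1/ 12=321892957/ 239292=1345.19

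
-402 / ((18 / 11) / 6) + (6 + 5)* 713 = 6369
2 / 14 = 1 / 7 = 0.14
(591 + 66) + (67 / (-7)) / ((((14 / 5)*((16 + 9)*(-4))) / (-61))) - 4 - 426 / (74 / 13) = 41777101 / 72520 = 576.08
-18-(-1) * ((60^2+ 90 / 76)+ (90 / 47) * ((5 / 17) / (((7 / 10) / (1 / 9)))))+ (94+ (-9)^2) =798760923 / 212534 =3758.27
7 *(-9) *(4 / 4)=-63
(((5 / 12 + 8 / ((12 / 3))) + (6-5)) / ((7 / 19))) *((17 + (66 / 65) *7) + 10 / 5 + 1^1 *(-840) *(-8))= 341589163 / 5460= 62562.12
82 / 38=41 / 19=2.16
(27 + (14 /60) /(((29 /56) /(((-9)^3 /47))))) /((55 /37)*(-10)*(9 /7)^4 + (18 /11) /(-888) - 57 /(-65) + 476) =6929965070028 /151076310697523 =0.05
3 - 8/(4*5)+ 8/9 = 157/45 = 3.49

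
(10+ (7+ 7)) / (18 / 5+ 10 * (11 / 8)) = 480 / 347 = 1.38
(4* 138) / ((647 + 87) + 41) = 552 / 775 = 0.71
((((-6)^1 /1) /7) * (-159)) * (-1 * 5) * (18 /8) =-21465 /14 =-1533.21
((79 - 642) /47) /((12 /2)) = -563 /282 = -2.00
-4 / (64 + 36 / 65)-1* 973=-1020742 / 1049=-973.06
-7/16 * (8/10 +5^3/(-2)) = 4319/160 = 26.99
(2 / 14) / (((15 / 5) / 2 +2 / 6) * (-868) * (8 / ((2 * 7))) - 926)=-3 / 38542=-0.00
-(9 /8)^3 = -729 /512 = -1.42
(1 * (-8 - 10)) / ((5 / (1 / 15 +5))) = -456 / 25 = -18.24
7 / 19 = 0.37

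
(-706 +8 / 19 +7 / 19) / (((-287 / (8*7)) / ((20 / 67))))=2143840 / 52193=41.08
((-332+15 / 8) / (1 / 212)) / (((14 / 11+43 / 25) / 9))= -346433175 / 1646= -210469.73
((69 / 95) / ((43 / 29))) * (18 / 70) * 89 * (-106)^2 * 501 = 9022545090036 / 142975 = 63105753.38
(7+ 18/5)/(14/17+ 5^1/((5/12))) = 901/1090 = 0.83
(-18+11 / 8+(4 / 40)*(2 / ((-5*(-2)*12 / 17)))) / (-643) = 4979 / 192900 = 0.03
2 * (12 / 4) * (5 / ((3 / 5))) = 50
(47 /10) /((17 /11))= 517 /170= 3.04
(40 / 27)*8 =320 / 27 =11.85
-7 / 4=-1.75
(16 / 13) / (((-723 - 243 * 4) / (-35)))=112 / 4407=0.03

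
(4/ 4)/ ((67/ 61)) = 61/ 67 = 0.91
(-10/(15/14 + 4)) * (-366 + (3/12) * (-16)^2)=595.49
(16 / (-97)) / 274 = -8 / 13289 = -0.00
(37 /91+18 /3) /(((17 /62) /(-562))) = -20314052 /1547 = -13131.26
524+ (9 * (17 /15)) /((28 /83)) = 554.24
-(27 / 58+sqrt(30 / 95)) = -sqrt(114) / 19 - 27 / 58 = -1.03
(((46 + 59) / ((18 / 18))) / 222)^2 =1225 / 5476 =0.22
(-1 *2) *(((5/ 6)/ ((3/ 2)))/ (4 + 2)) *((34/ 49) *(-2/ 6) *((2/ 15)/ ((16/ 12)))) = 17/ 3969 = 0.00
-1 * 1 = -1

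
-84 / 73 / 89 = -84 / 6497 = -0.01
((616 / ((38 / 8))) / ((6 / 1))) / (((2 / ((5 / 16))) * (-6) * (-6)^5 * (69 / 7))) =2695 / 366996096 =0.00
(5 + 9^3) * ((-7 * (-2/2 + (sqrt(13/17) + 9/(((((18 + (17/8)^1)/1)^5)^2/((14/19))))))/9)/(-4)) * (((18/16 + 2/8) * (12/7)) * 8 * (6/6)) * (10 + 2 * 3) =-4103203428945804425791716640/95287421715111032570751 + 129184 * sqrt(221)/51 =-5405.29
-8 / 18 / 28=-1 / 63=-0.02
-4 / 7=-0.57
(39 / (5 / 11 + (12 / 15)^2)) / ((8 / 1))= 10725 / 2408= 4.45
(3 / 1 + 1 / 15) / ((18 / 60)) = 92 / 9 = 10.22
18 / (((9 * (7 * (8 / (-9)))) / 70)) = -45 / 2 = -22.50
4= 4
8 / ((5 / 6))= 48 / 5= 9.60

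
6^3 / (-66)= -36 / 11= -3.27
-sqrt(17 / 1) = -sqrt(17) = -4.12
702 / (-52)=-27 / 2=-13.50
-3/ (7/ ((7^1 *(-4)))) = 12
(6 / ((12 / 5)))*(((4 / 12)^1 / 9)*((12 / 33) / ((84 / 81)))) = 5 / 154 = 0.03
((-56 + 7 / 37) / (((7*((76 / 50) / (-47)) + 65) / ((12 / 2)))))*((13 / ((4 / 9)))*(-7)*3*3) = 53654430375 / 5632066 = 9526.60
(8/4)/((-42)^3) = -1/37044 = -0.00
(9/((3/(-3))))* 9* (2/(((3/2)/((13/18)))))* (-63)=4914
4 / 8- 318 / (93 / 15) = -50.79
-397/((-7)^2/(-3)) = 1191/49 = 24.31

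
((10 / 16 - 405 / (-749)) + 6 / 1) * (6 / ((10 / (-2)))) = -8.60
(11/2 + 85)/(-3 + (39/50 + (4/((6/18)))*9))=4525/5289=0.86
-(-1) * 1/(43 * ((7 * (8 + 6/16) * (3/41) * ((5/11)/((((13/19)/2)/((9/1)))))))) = 23452/51728355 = 0.00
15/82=0.18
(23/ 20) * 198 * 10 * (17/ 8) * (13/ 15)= 167739/ 40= 4193.48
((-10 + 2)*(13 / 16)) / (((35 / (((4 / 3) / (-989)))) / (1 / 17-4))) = -0.00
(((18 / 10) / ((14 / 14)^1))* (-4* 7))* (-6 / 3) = 504 / 5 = 100.80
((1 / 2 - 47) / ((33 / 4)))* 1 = -62 / 11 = -5.64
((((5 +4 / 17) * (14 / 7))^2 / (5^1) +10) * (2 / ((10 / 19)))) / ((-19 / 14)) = -645876 / 7225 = -89.39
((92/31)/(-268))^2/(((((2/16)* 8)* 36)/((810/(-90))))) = -529/17255716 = -0.00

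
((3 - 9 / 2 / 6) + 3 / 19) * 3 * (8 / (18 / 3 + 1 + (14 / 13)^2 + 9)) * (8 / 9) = 41236 / 13775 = 2.99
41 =41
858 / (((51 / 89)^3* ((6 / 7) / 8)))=42558.23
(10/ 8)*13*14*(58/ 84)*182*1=171535/ 6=28589.17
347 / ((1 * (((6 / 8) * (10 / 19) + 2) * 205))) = 13186 / 18655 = 0.71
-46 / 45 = -1.02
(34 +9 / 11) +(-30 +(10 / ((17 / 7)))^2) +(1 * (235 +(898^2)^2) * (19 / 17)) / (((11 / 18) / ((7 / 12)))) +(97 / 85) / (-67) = 1477651336523503667 / 2129930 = 693755821329.11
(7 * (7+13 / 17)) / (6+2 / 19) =4389 / 493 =8.90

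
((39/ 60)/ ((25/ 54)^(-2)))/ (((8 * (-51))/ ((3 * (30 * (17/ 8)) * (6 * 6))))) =-8125/ 3456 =-2.35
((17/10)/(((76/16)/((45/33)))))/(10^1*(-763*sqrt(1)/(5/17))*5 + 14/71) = -3621/962381882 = -0.00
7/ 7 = 1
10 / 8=5 / 4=1.25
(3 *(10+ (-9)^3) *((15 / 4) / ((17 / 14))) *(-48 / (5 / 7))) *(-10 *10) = -44764094.12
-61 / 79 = -0.77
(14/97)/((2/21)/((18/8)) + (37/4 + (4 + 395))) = 10584/29940893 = 0.00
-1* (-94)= 94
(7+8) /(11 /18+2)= 5.74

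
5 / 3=1.67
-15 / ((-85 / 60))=180 / 17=10.59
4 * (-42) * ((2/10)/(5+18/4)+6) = -1011.54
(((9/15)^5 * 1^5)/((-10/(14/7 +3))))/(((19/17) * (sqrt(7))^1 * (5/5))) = -4131 * sqrt(7)/831250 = -0.01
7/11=0.64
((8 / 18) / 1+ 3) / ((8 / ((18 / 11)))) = 31 / 44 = 0.70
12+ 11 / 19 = 239 / 19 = 12.58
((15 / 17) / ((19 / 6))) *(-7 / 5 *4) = -504 / 323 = -1.56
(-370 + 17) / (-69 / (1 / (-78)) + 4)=-353 / 5386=-0.07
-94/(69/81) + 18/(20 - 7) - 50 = -47530/299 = -158.96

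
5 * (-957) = -4785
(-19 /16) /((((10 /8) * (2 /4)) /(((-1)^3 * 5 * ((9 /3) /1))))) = 28.50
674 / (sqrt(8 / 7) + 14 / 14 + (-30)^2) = 4250918 / 5682599-1348 * sqrt(14) / 5682599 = 0.75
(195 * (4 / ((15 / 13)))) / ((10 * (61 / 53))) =17914 / 305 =58.73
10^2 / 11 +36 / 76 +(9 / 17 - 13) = -2.91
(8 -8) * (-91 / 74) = 0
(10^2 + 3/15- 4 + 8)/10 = 521/50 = 10.42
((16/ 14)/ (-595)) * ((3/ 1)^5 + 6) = -1992/ 4165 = -0.48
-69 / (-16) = 69 / 16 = 4.31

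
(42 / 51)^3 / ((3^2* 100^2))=343 / 55271250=0.00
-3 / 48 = -1 / 16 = -0.06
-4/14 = -2/7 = -0.29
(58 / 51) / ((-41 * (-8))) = 29 / 8364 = 0.00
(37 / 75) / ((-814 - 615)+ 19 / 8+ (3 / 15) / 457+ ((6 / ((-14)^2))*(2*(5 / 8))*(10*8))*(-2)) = -179144 / 520273035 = -0.00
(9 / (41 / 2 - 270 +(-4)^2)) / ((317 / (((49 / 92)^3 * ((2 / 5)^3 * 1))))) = -1058841 / 900595256500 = -0.00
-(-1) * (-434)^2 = 188356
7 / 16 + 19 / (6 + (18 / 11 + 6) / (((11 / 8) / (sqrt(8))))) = -425501 / 4114128 + 257488 * sqrt(2) / 257133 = 1.31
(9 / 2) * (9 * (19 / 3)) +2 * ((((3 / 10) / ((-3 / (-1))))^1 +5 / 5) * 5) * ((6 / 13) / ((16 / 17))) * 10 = 16143 / 52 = 310.44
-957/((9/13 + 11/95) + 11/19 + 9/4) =-1575860/5989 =-263.13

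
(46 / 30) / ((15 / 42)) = 322 / 75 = 4.29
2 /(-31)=-2 /31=-0.06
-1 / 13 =-0.08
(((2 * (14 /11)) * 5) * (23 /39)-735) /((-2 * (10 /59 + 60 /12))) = 3682721 /52338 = 70.36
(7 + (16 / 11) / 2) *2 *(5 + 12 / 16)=1955 / 22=88.86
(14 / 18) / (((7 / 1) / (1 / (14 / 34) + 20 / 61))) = 1177 / 3843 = 0.31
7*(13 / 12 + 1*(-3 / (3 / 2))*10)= -132.42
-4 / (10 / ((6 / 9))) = -0.27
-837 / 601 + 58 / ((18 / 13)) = 219044 / 5409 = 40.50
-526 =-526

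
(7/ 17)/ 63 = 1/ 153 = 0.01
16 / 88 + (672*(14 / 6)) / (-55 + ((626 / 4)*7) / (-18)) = -612586 / 45881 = -13.35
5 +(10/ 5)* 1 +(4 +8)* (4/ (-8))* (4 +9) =-71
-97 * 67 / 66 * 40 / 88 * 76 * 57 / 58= -11730695 / 3509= -3343.03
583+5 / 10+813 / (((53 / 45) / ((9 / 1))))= 720381 / 106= 6796.05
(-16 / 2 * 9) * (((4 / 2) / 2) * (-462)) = 33264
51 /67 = 0.76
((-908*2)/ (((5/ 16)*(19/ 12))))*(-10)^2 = -6973440/ 19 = -367023.16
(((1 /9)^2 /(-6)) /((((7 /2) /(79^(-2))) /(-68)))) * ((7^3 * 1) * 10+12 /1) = 234056 /10615941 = 0.02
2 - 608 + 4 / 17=-10298 / 17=-605.76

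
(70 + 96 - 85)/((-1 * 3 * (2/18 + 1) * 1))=-243/10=-24.30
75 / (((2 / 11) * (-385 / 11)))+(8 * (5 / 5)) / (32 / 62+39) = -11.58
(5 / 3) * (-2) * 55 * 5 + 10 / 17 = -916.08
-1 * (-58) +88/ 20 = 62.40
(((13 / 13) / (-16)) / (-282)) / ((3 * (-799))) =-1 / 10815264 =-0.00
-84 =-84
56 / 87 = 0.64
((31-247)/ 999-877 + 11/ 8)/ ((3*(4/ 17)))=-4407233/ 3552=-1240.78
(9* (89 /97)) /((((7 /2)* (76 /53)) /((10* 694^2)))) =102234465540 /12901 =7924538.06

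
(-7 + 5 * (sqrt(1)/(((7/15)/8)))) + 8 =86.71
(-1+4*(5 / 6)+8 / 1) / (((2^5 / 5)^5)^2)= 302734375 / 3377699720527872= 0.00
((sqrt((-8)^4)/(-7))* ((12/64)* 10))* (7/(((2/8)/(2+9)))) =-5280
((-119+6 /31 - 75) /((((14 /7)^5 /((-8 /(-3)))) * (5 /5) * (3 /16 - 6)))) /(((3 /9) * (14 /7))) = 12016 /2883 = 4.17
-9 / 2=-4.50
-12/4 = -3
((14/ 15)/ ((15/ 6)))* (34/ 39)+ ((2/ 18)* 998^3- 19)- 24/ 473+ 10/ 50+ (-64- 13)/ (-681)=3854068248355153/ 34895575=110445758.48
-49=-49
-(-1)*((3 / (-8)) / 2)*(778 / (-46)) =1167 / 368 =3.17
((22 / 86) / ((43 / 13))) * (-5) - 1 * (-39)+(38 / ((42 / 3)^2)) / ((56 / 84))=14099009 / 362404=38.90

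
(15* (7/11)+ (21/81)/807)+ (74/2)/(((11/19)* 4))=24469355/958716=25.52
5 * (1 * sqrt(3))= 5 * sqrt(3)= 8.66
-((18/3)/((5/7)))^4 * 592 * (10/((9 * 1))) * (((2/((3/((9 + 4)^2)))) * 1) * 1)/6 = -7686887936/125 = -61495103.49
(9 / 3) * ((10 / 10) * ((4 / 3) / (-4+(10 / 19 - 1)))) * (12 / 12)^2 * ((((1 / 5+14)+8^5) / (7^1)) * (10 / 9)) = -8304824 / 1785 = -4652.56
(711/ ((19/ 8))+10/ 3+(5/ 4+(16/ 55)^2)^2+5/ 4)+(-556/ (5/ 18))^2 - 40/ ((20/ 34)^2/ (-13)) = 4008211.09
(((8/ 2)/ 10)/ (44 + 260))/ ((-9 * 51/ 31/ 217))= -6727/ 348840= -0.02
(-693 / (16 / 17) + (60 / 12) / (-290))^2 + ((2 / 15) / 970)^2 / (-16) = 6177982042414342169 / 11394675360000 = 542181.49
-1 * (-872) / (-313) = -872 / 313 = -2.79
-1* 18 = -18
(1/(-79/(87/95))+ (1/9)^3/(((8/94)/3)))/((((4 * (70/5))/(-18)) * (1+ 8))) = -268171/204256080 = -0.00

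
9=9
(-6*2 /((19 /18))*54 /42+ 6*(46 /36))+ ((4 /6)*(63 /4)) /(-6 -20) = -152575 /20748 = -7.35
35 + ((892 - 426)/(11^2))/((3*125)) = 1588591/45375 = 35.01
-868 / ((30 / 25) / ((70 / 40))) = -7595 / 6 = -1265.83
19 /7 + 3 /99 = 634 /231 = 2.74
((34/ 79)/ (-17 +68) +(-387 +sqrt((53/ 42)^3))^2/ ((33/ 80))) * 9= 3243792.56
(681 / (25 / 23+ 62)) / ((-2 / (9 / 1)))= -140967 / 2902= -48.58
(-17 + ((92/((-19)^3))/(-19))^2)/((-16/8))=288720563233/33967126082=8.50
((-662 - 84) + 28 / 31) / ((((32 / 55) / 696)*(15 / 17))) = -62630227 / 62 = -1010164.95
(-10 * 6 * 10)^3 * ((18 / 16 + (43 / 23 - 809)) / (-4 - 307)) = -559797986.86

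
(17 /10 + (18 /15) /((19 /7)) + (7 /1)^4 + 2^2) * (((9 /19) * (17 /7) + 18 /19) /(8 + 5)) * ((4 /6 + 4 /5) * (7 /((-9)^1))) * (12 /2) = -2658.58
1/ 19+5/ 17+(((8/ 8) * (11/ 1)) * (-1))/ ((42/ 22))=-36731/ 6783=-5.42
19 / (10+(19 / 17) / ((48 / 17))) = 912 / 499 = 1.83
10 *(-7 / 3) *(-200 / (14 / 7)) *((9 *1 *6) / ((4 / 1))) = 31500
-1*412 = -412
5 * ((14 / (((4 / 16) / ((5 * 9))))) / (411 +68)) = 12600 / 479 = 26.30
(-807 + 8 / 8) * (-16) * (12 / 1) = 154752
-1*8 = -8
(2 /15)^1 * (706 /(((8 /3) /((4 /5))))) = 706 /25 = 28.24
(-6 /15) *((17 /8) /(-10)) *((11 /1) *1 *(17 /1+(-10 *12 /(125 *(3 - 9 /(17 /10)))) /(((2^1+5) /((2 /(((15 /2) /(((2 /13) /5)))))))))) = 15.90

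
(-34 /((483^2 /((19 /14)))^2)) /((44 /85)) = -521645 /234675242430552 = -0.00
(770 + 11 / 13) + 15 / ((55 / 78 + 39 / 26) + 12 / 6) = 1651049 / 2132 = 774.41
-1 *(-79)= 79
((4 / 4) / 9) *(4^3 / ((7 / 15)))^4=94371840000 / 2401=39305222.82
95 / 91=1.04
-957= -957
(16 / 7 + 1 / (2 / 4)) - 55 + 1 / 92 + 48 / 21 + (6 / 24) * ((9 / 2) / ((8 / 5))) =-491651 / 10304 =-47.71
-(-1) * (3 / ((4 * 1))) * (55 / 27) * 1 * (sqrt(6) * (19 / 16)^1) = 1045 * sqrt(6) / 576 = 4.44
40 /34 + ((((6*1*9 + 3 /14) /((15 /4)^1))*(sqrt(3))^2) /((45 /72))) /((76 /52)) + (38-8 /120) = 14683517 /169575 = 86.59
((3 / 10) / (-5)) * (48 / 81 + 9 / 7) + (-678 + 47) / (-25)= 79151 / 3150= 25.13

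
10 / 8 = 5 / 4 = 1.25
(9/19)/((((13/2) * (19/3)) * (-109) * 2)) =-0.00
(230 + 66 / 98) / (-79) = -11303 / 3871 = -2.92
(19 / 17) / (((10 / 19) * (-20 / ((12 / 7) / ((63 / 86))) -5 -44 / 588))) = -2281881 / 14637085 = -0.16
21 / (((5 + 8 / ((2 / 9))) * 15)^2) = 7 / 126075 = 0.00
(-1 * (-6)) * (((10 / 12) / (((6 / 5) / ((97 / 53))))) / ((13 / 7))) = 16975 / 4134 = 4.11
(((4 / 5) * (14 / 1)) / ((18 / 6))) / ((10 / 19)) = 532 / 75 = 7.09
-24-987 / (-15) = 209 / 5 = 41.80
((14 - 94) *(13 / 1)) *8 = -8320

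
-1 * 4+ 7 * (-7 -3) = -74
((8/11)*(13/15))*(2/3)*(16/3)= 2.24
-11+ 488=477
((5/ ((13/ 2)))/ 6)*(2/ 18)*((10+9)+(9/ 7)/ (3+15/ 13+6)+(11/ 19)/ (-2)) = 183725/ 684684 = 0.27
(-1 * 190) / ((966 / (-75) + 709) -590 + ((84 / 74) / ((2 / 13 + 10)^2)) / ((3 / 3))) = -510378000 / 285089119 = -1.79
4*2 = 8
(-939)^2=881721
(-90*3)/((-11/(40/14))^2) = -108000/5929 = -18.22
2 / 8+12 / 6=9 / 4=2.25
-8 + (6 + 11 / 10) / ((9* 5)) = -7.84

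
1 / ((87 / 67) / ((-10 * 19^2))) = -241870 / 87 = -2780.11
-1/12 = -0.08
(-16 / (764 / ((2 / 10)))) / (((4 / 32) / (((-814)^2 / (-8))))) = 2650384 / 955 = 2775.27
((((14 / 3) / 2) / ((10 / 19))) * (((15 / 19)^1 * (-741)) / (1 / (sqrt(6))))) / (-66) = 1729 * sqrt(6) / 44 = 96.25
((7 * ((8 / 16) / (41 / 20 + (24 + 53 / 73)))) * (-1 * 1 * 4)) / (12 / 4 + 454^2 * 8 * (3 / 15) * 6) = -14600 / 55252834317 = -0.00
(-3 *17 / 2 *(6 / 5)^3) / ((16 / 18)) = -12393 / 250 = -49.57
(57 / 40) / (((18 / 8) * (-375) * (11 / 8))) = -76 / 61875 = -0.00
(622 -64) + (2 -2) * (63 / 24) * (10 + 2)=558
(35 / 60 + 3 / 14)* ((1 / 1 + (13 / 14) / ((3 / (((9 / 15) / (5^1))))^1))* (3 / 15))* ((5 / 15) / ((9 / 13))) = 0.08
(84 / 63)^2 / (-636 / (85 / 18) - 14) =-680 / 56871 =-0.01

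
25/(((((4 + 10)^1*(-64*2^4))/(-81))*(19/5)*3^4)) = 125/272384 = 0.00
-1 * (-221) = 221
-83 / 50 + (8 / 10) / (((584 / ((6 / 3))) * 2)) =-3027 / 1825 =-1.66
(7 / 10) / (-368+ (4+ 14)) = -1 / 500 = -0.00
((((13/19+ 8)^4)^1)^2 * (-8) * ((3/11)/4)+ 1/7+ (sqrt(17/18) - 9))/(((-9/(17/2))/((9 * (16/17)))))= 16781020346041018336/118884941287 - 4 * sqrt(34)/3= 141153448.37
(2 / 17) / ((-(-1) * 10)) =0.01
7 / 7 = 1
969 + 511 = 1480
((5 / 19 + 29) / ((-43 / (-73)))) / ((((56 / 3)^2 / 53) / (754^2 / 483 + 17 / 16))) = 14688901237191 / 1650000128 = 8902.36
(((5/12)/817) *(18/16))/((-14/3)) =-45/366016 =-0.00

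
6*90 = 540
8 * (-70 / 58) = -9.66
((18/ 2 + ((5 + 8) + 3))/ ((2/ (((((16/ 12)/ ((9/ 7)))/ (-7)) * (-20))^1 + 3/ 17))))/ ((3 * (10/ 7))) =50435/ 5508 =9.16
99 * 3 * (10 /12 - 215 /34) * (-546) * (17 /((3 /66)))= 332972640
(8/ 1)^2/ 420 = 16/ 105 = 0.15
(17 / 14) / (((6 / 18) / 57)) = 2907 / 14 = 207.64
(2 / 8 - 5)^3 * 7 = -48013 / 64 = -750.20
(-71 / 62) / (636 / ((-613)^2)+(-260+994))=-26679599 / 17100535084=-0.00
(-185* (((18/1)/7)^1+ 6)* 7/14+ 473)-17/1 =-2358/7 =-336.86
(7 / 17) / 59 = 7 / 1003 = 0.01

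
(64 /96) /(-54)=-1 /81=-0.01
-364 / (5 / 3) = -1092 / 5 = -218.40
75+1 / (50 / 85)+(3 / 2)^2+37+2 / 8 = 581 / 5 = 116.20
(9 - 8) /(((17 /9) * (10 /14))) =63 /85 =0.74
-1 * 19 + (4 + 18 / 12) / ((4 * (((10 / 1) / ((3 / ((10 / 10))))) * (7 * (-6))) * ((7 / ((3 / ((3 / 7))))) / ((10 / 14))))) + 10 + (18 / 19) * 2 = -211889 / 29792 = -7.11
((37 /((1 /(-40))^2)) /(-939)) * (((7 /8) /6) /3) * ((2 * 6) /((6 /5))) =-259000 /8451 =-30.65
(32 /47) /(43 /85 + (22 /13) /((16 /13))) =21760 /60113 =0.36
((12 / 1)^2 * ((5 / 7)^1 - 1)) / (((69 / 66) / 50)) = -316800 / 161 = -1967.70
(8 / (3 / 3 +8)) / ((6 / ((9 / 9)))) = 4 / 27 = 0.15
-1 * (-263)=263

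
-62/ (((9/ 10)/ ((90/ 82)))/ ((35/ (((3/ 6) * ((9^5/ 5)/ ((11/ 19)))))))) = -11935000/ 45999171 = -0.26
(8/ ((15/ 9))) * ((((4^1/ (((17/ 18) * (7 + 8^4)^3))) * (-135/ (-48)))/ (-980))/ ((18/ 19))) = -513/ 575373098055910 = -0.00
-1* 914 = -914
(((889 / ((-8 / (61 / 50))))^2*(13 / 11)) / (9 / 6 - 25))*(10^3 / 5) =-38230197733 / 206800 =-184865.56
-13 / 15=-0.87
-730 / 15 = -146 / 3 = -48.67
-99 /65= -1.52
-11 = -11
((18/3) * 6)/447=12/149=0.08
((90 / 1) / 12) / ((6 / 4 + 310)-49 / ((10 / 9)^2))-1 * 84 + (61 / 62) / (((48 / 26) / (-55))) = -4581790867 / 40445328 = -113.28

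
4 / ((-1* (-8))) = 0.50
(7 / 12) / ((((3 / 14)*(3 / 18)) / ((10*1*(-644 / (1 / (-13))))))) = 4102280 / 3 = 1367426.67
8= 8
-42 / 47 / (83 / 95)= -3990 / 3901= -1.02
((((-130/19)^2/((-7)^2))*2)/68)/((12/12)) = 8450/300713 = 0.03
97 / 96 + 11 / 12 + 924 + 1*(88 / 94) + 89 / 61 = 255503995 / 275232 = 928.32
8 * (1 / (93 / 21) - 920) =-228104 / 31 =-7358.19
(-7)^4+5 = 2406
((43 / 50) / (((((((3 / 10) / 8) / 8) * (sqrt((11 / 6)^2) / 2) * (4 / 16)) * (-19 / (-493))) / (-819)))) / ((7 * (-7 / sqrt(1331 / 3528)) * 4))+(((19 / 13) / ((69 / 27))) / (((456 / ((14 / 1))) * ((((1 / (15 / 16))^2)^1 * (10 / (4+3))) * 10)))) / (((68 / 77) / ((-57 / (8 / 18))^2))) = 26809289199 / 1332477952+52912704 * sqrt(22) / 4655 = 53335.39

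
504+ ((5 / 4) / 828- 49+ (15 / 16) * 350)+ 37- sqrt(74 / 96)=2716259 / 3312- sqrt(111) / 12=819.25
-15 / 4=-3.75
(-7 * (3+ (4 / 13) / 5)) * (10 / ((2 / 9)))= -12537 / 13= -964.38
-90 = -90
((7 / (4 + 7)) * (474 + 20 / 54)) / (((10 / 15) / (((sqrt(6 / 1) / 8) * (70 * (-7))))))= -2745715 * sqrt(6) / 99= -67935.36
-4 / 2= -2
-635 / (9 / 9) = -635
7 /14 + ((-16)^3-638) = -9467 /2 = -4733.50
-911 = -911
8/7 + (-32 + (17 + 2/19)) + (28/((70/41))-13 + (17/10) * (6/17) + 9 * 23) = 197.25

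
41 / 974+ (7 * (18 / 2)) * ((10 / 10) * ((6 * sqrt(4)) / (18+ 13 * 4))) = 52801 / 4870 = 10.84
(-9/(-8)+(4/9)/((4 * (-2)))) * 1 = 77/72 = 1.07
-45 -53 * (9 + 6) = -840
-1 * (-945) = 945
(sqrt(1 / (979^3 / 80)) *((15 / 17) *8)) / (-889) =-0.00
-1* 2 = -2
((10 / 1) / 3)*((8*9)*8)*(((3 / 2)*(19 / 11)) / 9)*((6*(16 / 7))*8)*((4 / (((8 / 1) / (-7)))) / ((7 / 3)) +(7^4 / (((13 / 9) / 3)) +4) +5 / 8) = 302895482880 / 1001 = 302592889.99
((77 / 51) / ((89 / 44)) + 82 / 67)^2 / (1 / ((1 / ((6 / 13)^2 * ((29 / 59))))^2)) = 8923851877485565969 / 25200605564084196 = 354.11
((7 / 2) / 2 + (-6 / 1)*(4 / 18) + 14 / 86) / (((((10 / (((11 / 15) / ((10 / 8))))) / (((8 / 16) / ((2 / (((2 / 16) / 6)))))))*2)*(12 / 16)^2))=3289 / 20898000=0.00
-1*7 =-7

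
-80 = -80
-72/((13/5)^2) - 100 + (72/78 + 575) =465.27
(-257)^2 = 66049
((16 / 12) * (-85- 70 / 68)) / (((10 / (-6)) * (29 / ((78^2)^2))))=43307615520 / 493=87845061.91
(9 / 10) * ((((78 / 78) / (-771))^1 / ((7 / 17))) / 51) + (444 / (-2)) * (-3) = 11981339 / 17990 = 666.00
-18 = -18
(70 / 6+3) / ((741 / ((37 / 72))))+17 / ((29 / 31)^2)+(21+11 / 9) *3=2897502605 / 33651774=86.10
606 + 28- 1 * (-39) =673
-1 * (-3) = 3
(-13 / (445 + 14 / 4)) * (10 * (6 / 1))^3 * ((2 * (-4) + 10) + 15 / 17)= -7056000 / 391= -18046.04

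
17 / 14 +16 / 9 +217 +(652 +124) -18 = 977.99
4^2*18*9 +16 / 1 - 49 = 2559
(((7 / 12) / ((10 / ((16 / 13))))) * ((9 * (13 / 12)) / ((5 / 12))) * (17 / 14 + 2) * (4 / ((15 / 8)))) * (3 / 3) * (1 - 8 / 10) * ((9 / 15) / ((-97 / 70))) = -12096 / 12125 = -1.00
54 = 54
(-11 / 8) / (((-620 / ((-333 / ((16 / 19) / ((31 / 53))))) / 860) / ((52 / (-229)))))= 100.17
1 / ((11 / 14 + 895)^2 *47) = 196 / 7392004007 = 0.00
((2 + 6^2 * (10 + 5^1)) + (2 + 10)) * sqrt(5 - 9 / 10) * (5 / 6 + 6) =11357 * sqrt(410) / 30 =7665.39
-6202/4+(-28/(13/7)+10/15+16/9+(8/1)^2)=-350797/234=-1499.13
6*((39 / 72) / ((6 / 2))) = 13 / 12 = 1.08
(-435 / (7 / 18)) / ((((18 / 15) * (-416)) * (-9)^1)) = -725 / 2912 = -0.25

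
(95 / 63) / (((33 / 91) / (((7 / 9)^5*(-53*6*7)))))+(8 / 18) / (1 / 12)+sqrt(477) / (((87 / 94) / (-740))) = -69560*sqrt(53) / 29 -15370252718 / 5845851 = -20091.48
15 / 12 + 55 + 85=565 / 4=141.25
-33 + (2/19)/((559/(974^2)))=1546859/10621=145.64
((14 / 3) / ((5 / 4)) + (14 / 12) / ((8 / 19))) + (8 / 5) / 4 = 1657 / 240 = 6.90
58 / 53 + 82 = 4404 / 53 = 83.09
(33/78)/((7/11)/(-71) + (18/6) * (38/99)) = 25773/69602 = 0.37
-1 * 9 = -9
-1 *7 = -7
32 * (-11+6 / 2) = -256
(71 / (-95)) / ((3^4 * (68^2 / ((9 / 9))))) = -71 / 35581680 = -0.00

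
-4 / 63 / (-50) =2 / 1575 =0.00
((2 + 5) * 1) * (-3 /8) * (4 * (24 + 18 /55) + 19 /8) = -921081 /3520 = -261.67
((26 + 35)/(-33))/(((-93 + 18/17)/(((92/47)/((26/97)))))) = 4627094/31514769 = 0.15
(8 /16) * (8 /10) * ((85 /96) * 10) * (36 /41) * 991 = 3081.77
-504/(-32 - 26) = 252/29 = 8.69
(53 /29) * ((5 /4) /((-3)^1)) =-0.76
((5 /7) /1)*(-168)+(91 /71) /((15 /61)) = -122249 /1065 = -114.79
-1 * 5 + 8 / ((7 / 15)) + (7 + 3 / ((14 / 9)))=21.07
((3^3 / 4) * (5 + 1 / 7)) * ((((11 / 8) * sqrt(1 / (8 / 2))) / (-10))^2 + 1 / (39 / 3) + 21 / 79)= 2219918481 / 184038400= 12.06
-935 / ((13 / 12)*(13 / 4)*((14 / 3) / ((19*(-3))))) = 3837240 / 1183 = 3243.65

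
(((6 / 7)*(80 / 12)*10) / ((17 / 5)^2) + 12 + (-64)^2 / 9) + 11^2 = 10797739 / 18207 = 593.05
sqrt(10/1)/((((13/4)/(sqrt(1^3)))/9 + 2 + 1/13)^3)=102503232 * sqrt(10)/1485446221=0.22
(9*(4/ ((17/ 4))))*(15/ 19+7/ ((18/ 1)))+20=9684/ 323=29.98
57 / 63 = 19 / 21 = 0.90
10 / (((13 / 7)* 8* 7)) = 5 / 52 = 0.10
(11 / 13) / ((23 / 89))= 979 / 299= 3.27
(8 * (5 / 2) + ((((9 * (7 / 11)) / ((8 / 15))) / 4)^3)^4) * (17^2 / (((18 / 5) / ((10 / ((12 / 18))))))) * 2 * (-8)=-3665063587153228186169343403248562837625 / 1356885587321249879321147867136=-2701085206.74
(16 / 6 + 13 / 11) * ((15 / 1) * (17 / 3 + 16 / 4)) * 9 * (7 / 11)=386715 / 121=3195.99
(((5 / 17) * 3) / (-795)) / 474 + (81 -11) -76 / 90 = 443018081 / 6406110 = 69.16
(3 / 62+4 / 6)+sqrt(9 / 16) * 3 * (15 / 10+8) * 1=16435 / 744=22.09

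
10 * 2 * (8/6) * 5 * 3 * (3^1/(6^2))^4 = 25/1296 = 0.02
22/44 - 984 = -1967/2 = -983.50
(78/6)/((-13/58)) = -58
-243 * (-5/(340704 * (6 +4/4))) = 135/264992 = 0.00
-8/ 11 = -0.73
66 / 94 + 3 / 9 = 1.04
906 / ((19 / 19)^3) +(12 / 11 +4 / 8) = 19967 / 22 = 907.59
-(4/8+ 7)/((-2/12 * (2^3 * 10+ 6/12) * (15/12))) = 72/161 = 0.45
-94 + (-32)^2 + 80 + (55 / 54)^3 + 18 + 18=164873719 / 157464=1047.06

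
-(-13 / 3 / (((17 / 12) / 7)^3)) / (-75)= -856128 / 122825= -6.97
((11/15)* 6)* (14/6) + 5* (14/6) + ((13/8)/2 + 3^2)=7619/240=31.75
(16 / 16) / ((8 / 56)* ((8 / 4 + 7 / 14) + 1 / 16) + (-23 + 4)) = -112 / 2087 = -0.05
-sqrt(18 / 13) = -3* sqrt(26) / 13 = -1.18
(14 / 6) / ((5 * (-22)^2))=7 / 7260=0.00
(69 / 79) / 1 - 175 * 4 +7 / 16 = -883143 / 1264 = -698.69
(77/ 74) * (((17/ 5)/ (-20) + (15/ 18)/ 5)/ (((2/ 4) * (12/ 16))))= -77/ 8325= -0.01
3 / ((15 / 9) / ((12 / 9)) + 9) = 12 / 41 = 0.29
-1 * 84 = -84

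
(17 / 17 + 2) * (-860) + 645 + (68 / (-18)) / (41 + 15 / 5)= -383147 / 198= -1935.09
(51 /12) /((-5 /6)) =-5.10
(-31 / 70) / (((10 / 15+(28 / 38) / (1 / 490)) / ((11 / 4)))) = -19437 / 5773040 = -0.00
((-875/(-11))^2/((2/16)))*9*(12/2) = 330750000/121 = 2733471.07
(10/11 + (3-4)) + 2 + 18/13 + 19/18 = 11195/2574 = 4.35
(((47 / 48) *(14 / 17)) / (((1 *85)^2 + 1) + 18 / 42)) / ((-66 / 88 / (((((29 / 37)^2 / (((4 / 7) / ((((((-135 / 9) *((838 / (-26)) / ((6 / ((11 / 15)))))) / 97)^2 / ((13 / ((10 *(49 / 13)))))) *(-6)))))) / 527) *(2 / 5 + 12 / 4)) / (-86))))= -14112289273922609 / 182181761883827089553520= -7.746e-8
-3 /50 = -0.06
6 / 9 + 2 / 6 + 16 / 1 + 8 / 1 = 25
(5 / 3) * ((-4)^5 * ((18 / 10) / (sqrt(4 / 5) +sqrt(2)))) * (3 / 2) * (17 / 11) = -391680 / (22 * sqrt(5) +55 * sqrt(2)) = -3084.70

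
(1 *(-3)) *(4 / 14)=-6 / 7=-0.86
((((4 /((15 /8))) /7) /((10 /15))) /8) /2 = 1 /35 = 0.03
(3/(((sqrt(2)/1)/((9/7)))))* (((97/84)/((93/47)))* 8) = 12.73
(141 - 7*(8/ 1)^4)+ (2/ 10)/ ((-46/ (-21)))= -6562109/ 230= -28530.91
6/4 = 3/2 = 1.50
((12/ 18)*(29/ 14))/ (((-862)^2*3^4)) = 29/ 1263917844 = 0.00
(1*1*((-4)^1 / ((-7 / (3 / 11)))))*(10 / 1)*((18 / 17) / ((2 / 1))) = 1080 / 1309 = 0.83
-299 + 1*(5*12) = -239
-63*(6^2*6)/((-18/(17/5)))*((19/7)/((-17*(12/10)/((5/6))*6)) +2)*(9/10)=458397/100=4583.97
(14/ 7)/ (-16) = -1/ 8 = -0.12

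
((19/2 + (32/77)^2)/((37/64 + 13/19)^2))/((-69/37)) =-1045868914688/321311334575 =-3.26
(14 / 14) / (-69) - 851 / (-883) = 57836 / 60927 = 0.95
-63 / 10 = -6.30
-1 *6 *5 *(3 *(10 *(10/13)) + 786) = -315540/13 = -24272.31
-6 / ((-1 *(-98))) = -3 / 49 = -0.06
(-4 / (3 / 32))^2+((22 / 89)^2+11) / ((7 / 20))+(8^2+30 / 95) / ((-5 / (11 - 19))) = 1954.95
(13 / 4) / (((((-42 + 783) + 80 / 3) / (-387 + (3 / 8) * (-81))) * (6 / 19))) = -117819 / 21056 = -5.60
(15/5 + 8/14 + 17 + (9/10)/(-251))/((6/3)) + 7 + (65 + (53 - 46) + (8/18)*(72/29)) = 90.39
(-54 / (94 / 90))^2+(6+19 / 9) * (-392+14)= -867894 / 2209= -392.89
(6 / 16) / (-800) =-3 / 6400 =-0.00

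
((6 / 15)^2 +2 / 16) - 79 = -15743 / 200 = -78.72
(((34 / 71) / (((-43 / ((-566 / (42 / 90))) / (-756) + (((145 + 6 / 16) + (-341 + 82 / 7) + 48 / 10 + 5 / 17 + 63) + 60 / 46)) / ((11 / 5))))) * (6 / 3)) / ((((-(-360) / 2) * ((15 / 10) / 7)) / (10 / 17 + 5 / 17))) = -390383784 / 927457531727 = -0.00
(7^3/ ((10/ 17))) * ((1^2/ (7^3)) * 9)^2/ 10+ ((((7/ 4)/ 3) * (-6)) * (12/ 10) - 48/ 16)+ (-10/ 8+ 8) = -7029/ 17150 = -0.41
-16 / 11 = -1.45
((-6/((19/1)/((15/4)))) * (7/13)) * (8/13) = -1260/3211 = -0.39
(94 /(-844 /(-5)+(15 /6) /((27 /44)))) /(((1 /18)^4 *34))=333036360 /198373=1678.84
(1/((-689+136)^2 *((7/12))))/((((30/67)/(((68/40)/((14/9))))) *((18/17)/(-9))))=-0.00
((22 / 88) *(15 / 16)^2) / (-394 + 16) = -25 / 43008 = -0.00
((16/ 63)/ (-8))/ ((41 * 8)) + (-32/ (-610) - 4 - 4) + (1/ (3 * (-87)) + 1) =-635270717/ 91386540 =-6.95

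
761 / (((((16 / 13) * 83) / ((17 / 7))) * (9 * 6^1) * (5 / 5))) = 168181 / 501984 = 0.34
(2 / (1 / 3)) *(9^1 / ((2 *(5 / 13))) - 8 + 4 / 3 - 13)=-239 / 5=-47.80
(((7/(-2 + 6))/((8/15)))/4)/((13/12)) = 315/416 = 0.76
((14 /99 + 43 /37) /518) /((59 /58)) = 138475 /55974303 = 0.00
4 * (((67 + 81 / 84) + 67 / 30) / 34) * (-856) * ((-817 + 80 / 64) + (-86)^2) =-83034358601 / 1785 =-46517847.96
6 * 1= 6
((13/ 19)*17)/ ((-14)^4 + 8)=221/ 730056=0.00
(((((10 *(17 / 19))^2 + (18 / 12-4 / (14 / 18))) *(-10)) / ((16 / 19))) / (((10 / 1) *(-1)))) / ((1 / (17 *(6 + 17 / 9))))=466130123 / 38304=12169.23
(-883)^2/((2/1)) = 779689/2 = 389844.50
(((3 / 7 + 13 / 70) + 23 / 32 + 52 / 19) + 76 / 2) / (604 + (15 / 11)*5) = 0.07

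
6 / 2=3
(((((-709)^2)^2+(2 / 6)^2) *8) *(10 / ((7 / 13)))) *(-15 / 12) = -2956451796805000 / 63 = -46927806298492.06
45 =45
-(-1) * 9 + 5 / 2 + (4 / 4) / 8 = 93 / 8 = 11.62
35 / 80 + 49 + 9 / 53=42067 / 848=49.61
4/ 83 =0.05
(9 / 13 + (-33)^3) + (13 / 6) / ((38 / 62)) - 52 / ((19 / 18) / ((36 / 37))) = -1972965941 / 54834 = -35980.70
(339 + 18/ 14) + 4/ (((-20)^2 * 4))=952807/ 2800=340.29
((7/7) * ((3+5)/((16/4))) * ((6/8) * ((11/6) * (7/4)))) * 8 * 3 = 231/2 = 115.50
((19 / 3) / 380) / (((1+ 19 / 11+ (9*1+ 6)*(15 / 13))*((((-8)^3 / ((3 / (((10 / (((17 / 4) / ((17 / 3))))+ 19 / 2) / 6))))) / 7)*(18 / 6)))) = -1001 / 334937600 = -0.00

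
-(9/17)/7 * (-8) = 72/119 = 0.61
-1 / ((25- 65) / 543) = 543 / 40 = 13.58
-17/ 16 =-1.06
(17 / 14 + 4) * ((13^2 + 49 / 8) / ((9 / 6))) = 34091 / 56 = 608.77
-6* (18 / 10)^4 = -39366 / 625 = -62.99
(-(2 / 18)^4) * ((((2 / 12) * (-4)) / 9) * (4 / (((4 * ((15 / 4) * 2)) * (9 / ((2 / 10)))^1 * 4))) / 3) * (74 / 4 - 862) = -1687 / 717445350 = -0.00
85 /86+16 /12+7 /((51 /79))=19247 /1462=13.16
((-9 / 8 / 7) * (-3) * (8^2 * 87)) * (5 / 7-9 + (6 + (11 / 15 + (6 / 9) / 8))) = -966222 / 245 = -3943.76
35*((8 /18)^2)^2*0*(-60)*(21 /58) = 0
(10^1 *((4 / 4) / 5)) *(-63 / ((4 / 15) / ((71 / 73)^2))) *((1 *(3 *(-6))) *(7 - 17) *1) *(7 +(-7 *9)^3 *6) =643223477688750 / 5329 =120702472825.81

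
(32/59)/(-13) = -32/767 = -0.04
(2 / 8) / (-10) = -1 / 40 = -0.02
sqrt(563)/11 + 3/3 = 3.16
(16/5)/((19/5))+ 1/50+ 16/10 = 2339/950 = 2.46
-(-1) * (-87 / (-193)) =87 / 193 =0.45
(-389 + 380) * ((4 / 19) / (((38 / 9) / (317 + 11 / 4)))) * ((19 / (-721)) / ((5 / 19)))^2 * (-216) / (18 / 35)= 224395434 / 371315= 604.33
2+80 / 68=54 / 17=3.18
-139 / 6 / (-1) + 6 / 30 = 701 / 30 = 23.37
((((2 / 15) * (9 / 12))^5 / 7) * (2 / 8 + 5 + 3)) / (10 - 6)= 33 / 11200000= 0.00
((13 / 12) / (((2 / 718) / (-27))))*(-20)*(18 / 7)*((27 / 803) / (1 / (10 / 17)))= 1020672900 / 95557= 10681.30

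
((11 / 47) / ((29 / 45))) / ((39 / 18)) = 2970 / 17719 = 0.17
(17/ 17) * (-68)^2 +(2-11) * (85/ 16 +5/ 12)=73159/ 16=4572.44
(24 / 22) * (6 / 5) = 72 / 55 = 1.31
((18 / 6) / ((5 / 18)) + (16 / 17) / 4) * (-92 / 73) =-86296 / 6205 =-13.91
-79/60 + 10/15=-13/20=-0.65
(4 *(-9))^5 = -60466176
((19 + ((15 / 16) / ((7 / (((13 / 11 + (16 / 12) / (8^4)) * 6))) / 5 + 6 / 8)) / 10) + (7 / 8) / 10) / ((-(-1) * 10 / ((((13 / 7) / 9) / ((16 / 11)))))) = 18459391379 / 67818329600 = 0.27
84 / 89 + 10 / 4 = 613 / 178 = 3.44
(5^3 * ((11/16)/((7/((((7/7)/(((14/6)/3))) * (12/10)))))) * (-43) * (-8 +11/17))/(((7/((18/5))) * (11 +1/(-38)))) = 454966875/1621018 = 280.67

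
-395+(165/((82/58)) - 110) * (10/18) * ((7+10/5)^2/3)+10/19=-228920/779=-293.86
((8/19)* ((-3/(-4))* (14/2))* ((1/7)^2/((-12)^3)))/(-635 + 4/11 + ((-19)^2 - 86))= 11/151530624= 0.00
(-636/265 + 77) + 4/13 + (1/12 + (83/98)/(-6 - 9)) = 2863999/38220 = 74.93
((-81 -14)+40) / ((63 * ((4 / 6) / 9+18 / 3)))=-165 / 1148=-0.14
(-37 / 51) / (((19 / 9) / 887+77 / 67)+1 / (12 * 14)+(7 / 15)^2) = -3078422200 / 5835986389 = -0.53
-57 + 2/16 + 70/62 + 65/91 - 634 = -1196159/1736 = -689.03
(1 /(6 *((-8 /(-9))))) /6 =1 /32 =0.03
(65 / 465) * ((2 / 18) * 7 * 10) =910 / 837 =1.09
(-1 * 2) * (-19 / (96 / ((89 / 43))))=1691 / 2064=0.82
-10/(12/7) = -35/6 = -5.83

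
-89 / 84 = -1.06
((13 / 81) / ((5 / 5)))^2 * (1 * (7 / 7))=169 / 6561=0.03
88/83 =1.06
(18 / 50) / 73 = 0.00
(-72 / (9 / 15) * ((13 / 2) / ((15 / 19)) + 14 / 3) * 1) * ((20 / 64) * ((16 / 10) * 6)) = -4644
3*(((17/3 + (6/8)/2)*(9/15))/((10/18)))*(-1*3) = -2349/40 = -58.72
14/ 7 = 2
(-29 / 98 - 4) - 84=-8653 / 98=-88.30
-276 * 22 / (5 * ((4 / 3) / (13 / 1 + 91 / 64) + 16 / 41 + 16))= -86168511 / 1169540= -73.68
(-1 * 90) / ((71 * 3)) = -30 / 71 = -0.42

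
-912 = -912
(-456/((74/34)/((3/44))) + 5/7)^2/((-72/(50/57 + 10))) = -231698273195/8327837826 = -27.82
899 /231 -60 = -12961 /231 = -56.11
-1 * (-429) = 429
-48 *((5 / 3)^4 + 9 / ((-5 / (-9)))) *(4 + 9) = -2014688 / 135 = -14923.61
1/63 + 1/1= 64/63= 1.02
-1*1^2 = -1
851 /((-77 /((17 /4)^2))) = -245939 /1232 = -199.63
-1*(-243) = 243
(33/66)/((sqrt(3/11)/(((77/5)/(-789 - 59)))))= -77 * sqrt(33)/25440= -0.02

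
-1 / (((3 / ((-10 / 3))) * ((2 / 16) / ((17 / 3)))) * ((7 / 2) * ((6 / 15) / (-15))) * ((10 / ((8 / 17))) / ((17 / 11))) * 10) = -2720 / 693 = -3.92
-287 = -287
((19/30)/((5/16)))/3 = 152/225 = 0.68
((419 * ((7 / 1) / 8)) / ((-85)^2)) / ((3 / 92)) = 1.56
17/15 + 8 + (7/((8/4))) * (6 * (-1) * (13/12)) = -817/60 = -13.62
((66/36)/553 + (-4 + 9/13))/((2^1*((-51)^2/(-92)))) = 3278213/56095767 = 0.06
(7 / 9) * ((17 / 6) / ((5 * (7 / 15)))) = 17 / 18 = 0.94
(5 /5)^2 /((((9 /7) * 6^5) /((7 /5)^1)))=49 /349920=0.00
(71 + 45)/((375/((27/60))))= 87/625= 0.14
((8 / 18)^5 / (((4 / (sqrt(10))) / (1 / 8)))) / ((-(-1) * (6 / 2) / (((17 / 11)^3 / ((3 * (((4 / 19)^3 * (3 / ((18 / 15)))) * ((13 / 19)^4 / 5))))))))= 4391591853707 * sqrt(10) / 20202565399731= 0.69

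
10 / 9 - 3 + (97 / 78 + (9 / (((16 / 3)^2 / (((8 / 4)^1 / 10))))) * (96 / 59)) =-149749 / 276120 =-0.54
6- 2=4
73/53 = 1.38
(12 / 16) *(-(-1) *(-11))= -33 / 4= -8.25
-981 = -981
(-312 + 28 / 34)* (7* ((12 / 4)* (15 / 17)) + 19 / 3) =-6707720 / 867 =-7736.70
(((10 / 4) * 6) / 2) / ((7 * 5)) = 3 / 14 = 0.21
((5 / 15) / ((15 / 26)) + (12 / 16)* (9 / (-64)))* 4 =5441 / 2880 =1.89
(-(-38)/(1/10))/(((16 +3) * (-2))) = -10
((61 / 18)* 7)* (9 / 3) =427 / 6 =71.17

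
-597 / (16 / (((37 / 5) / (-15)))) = 7363 / 400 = 18.41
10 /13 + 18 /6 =49 /13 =3.77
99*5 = 495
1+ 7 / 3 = 10 / 3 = 3.33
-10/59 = -0.17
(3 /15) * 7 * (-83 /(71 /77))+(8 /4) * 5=-41187 /355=-116.02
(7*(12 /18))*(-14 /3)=-196 /9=-21.78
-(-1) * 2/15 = 2/15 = 0.13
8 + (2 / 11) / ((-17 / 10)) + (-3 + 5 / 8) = 8255 / 1496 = 5.52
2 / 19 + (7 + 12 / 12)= 8.11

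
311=311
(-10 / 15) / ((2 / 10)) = -10 / 3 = -3.33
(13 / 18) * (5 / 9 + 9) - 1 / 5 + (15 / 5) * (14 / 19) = 68576 / 7695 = 8.91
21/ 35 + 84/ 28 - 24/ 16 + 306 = 3081/ 10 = 308.10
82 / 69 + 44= 3118 / 69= 45.19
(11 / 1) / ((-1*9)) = -11 / 9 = -1.22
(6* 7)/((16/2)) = 21/4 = 5.25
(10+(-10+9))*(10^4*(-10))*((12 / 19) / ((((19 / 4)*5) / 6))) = -143601.11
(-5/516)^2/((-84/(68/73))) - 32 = -13061454761/408170448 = -32.00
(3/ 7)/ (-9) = -1/ 21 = -0.05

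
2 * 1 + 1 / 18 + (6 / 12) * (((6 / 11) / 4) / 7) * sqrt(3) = 3 * sqrt(3) / 308 + 37 / 18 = 2.07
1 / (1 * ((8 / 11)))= 11 / 8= 1.38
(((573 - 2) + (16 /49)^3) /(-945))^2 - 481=-237637707173196776 /494424620106921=-480.63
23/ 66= 0.35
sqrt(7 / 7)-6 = -5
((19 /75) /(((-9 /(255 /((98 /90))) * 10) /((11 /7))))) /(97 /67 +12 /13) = -3094663 /7082950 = -0.44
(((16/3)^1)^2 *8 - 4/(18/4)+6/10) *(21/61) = 23863/305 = 78.24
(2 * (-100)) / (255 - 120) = -40 / 27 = -1.48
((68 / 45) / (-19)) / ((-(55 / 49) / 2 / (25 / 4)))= 1666 / 1881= 0.89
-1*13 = -13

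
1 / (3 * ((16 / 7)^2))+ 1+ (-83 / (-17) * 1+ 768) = 10104641 / 13056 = 773.95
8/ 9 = 0.89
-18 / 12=-3 / 2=-1.50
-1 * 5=-5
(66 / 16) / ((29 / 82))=11.66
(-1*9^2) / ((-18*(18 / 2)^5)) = 1 / 13122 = 0.00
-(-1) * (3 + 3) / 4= 1.50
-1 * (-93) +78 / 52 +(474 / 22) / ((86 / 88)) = 10023 / 86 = 116.55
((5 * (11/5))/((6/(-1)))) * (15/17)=-55/34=-1.62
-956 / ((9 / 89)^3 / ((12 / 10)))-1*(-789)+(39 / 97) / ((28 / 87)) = -1108593.07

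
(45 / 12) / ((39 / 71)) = 355 / 52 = 6.83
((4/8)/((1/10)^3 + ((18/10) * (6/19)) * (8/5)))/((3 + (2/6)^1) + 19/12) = 114000/1020641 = 0.11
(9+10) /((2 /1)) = 19 /2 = 9.50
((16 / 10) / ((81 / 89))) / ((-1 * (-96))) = 89 / 4860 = 0.02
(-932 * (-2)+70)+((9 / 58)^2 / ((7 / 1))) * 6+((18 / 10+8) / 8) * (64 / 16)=1938.92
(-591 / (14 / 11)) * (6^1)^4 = -601806.86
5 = 5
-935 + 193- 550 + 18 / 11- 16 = -14370 / 11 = -1306.36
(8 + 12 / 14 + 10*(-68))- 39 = -4971 / 7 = -710.14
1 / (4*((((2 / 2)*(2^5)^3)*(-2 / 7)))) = -7 / 262144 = -0.00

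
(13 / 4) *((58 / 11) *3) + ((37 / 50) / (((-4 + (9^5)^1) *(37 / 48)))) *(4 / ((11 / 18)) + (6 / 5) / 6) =1192500669 / 23196250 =51.41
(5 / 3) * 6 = 10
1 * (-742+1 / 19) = -14097 / 19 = -741.95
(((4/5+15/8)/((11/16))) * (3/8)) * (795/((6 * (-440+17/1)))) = -0.46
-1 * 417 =-417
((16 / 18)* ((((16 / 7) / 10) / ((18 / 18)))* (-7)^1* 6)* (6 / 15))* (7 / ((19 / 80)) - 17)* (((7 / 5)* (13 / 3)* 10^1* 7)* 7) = -180357632 / 1425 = -126566.76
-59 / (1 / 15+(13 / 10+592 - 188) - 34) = -1770 / 11141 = -0.16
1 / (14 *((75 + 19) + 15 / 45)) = 3 / 3962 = 0.00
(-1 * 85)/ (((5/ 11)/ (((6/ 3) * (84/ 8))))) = -3927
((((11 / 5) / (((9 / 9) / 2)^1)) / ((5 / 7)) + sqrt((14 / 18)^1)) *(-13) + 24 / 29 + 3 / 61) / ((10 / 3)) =-10508289 / 442250-13 *sqrt(7) / 10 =-27.20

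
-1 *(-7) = 7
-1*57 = -57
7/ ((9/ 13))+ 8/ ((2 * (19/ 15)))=2269/ 171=13.27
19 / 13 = 1.46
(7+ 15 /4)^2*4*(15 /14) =27735 /56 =495.27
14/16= 7/8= 0.88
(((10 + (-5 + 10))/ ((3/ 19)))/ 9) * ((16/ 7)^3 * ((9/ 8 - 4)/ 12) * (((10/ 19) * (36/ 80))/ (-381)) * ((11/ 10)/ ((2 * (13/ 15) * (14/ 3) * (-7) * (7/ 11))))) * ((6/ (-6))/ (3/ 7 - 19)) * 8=-89056/ 360728641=-0.00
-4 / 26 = -2 / 13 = -0.15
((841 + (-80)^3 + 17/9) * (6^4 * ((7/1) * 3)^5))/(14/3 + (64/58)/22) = -1294606622509055856/2257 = -573596199605252.93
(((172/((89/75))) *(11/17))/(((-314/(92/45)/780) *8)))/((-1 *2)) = 7071350/237541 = 29.77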